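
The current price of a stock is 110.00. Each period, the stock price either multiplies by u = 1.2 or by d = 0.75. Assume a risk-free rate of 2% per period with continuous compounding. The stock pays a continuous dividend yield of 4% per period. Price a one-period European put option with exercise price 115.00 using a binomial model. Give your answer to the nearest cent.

15.56

Per-period risk-free factor R = e^0.02 = 1.0202; dividend-adjusted growth = e^(0.02−0.04) = 0.9802.
Risk-neutral probability p = (0.9802 − 0.75)/(1.2 − 0.75) = 0.2302/0.4500 = 0.5116
Terminal stock prices: S_u = 132, S_d = 82.5
Terminal payoffs (K − S): max(-17, 0) = 0, max(32.5, 0) = 32.5
Node 0 (S = 110): V_0 = e^(−0.02)·[0.5116·0.0000 + 0.4884·32.5000] = 15.5602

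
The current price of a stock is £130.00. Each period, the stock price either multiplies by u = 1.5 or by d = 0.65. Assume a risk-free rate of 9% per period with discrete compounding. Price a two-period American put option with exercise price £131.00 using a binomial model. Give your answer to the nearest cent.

Risk-neutral probability p = (1 + 0.09 − 0.65)/(1.5 − 0.65) = 0.4400/0.8500 = 0.5176
Terminal stock prices: S_uu = 292.5, S_ud = 126.8, S_dd = 54.93
Terminal payoffs (K − S): max(-161.5, 0) = 0, max(4.25, 0) = 4.25, max(76.07, 0) = 76.07
Node u (S = 195): continuation = 1/1.09·[0.5176·0.0000 + 0.4824·4.2500] = 1.8807; exercise value = 0.0000 ≤ continuation, so V_u = 1.8807
Node d (S = 84.5): continuation = 1/1.09·[0.5176·4.2500 + 0.4824·76.0750] = 35.6835; exercise value = 46.5000 > continuation, so V_d = 46.5000 (exercise)
Node 0 (S = 130): continuation = 1/1.09·[0.5176·1.8807 + 0.4824·46.5000] = 21.4706; exercise value = 1.0000 ≤ continuation, so V_0 = 21.4706

£21.47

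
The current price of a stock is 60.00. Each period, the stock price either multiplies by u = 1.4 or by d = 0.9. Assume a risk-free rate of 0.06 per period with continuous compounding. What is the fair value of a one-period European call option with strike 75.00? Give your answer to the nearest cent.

2.74

Risk-neutral probability p = (e^0.06 − 0.9)/(1.4 − 0.9) = 0.1618/0.5000 = 0.3237
Terminal stock prices: S_u = 84, S_d = 54
Terminal payoffs (S − K): max(9, 0) = 9, max(-21, 0) = 0
Node 0 (S = 60): V_0 = e^(−0.06)·[0.3237·9.0000 + 0.6763·0.0000] = 2.7434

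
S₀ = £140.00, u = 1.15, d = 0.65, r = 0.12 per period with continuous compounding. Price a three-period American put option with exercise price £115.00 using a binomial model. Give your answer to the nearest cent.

Risk-neutral probability p = (e^0.12 − 0.65)/(1.15 − 0.65) = 0.4775/0.5000 = 0.9550
Terminal stock prices: S_uuu = 212.9, S_uud = 120.3, S_udd = 68.02, S_ddd = 38.45
Terminal payoffs (K − S): max(-97.92, 0) = 0, max(-5.347, 0) = 0, max(46.98, 0) = 46.98, max(76.55, 0) = 76.55
Node uu (S = 185.1): continuation = e^(−0.12)·[0.9550·0.0000 + 0.0450·0.0000] = 0.0000; exercise value = 0.0000 ≤ continuation, so V_uu = 0.0000
Node ud (S = 104.7): continuation = e^(−0.12)·[0.9550·0.0000 + 0.0450·46.9775] = 1.8752; exercise value = 10.3500 > continuation, so V_ud = 10.3500 (exercise)
Node dd (S = 59.15): continuation = e^(−0.12)·[0.9550·46.9775 + 0.0450·76.5525] = 42.8459; exercise value = 55.8500 > continuation, so V_dd = 55.8500 (exercise)
Node u (S = 161): continuation = e^(−0.12)·[0.9550·0.0000 + 0.0450·10.3500] = 0.4131; exercise value = 0.0000 ≤ continuation, so V_u = 0.4131
Node d (S = 91): continuation = e^(−0.12)·[0.9550·10.3500 + 0.0450·55.8500] = 10.9959; exercise value = 24.0000 > continuation, so V_d = 24.0000 (exercise)
Node 0 (S = 140): continuation = e^(−0.12)·[0.9550·0.4131 + 0.0450·24.0000] = 1.3079; exercise value = 0.0000 ≤ continuation, so V_0 = 1.3079

£1.31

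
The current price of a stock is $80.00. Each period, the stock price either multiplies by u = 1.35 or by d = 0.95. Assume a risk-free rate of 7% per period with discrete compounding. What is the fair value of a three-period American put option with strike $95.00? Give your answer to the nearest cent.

Risk-neutral probability p = (1 + 0.07 − 0.95)/(1.35 − 0.95) = 0.1200/0.4000 = 0.3000
Terminal stock prices: S_uuu = 196.8, S_uud = 138.5, S_udd = 97.47, S_ddd = 68.59
Terminal payoffs (K − S): max(-101.8, 0) = 0, max(-43.51, 0) = 0, max(-2.47, 0) = 0, max(26.41, 0) = 26.41
Node uu (S = 145.8): continuation = 1/1.07·[0.3000·0.0000 + 0.7000·0.0000] = 0.0000; exercise value = 0.0000 ≤ continuation, so V_uu = 0.0000
Node ud (S = 102.6): continuation = 1/1.07·[0.3000·0.0000 + 0.7000·0.0000] = 0.0000; exercise value = 0.0000 ≤ continuation, so V_ud = 0.0000
Node dd (S = 72.2): continuation = 1/1.07·[0.3000·0.0000 + 0.7000·26.4100] = 17.2776; exercise value = 22.8000 > continuation, so V_dd = 22.8000 (exercise)
Node u (S = 108): continuation = 1/1.07·[0.3000·0.0000 + 0.7000·0.0000] = 0.0000; exercise value = 0.0000 ≤ continuation, so V_u = 0.0000
Node d (S = 76): continuation = 1/1.07·[0.3000·0.0000 + 0.7000·22.8000] = 14.9159; exercise value = 19.0000 > continuation, so V_d = 19.0000 (exercise)
Node 0 (S = 80): continuation = 1/1.07·[0.3000·0.0000 + 0.7000·19.0000] = 12.4299; exercise value = 15.0000 > continuation, so V_0 = 15.0000 (exercise)

$15.00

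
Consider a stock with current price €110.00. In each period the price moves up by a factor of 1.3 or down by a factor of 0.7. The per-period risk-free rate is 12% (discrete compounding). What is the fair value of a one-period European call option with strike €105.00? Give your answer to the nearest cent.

Risk-neutral probability p = (1 + 0.12 − 0.7)/(1.3 − 0.7) = 0.4200/0.6000 = 0.7000
Terminal stock prices: S_u = 143, S_d = 77
Terminal payoffs (S − K): max(38, 0) = 38, max(-28, 0) = 0
Node 0 (S = 110): V_0 = 1/1.12·[0.7000·38.0000 + 0.3000·0.0000] = 23.7500

€23.75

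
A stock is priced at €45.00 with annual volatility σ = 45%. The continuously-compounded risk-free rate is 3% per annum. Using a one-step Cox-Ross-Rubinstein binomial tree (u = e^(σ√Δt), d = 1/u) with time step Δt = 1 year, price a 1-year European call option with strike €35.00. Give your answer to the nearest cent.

CRR parameters: u = e^(σ√Δt) = e^(0.45·√1) = 1.5683, d = 1/u = 0.6376
Per-period rate: rΔt = 0.03·1 = 0.03, so R = e^0.03 = 1.0305
Risk-neutral probability p = (e^0.03 − 0.6376)/(1.5683 − 0.6376) = 0.3928/0.9307 = 0.4221
Terminal stock prices: S_u = 70.57, S_d = 28.69
Terminal payoffs (S − K): max(35.57, 0) = 35.57, max(-6.307, 0) = 0
Node 0 (S = 45): V_0 = e^(−0.03)·[0.4221·35.5740 + 0.5779·0.0000] = 14.5715

€14.57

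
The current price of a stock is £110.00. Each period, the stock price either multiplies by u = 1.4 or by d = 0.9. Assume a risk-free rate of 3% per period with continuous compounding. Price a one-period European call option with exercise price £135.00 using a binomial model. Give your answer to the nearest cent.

£4.81

Risk-neutral probability p = (e^0.03 − 0.9)/(1.4 − 0.9) = 0.1305/0.5000 = 0.2609
Terminal stock prices: S_u = 154, S_d = 99
Terminal payoffs (S − K): max(19, 0) = 19, max(-36, 0) = 0
Node 0 (S = 110): V_0 = e^(−0.03)·[0.2609·19.0000 + 0.7391·0.0000] = 4.8108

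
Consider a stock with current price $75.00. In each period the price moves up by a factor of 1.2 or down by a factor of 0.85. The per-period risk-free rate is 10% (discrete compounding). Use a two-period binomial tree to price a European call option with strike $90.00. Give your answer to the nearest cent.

$7.59

Risk-neutral probability p = (1 + 0.1 − 0.85)/(1.2 − 0.85) = 0.2500/0.3500 = 0.7143
Terminal stock prices: S_uu = 108, S_ud = 76.5, S_dd = 54.19
Terminal payoffs (S − K): max(18, 0) = 18, max(-13.5, 0) = 0, max(-35.81, 0) = 0
Node u (S = 90): V_u = 1/1.1·[0.7143·18.0000 + 0.2857·0.0000] = 11.6883
Node d (S = 63.75): V_d = 1/1.1·[0.7143·0.0000 + 0.2857·0.0000] = 0.0000
Node 0 (S = 75): V_0 = 1/1.1·[0.7143·11.6883 + 0.2857·0.0000] = 7.5898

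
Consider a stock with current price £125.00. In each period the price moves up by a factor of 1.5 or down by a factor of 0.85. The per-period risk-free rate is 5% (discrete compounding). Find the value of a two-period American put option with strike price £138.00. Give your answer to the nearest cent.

Risk-neutral probability p = (1 + 0.05 − 0.85)/(1.5 − 0.85) = 0.2000/0.6500 = 0.3077
Terminal stock prices: S_uu = 281.2, S_ud = 159.4, S_dd = 90.31
Terminal payoffs (K − S): max(-143.2, 0) = 0, max(-21.38, 0) = 0, max(47.69, 0) = 47.69
Node u (S = 187.5): continuation = 1/1.05·[0.3077·0.0000 + 0.6923·0.0000] = 0.0000; exercise value = 0.0000 ≤ continuation, so V_u = 0.0000
Node d (S = 106.2): continuation = 1/1.05·[0.3077·0.0000 + 0.6923·47.6875] = 31.4423; exercise value = 31.7500 > continuation, so V_d = 31.7500 (exercise)
Node 0 (S = 125): continuation = 1/1.05·[0.3077·0.0000 + 0.6923·31.7500] = 20.9341; exercise value = 13.0000 ≤ continuation, so V_0 = 20.9341

£20.93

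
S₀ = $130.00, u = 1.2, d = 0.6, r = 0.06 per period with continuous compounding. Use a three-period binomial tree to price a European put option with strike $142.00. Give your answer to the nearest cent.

Risk-neutral probability p = (e^0.06 − 0.6)/(1.2 − 0.6) = 0.4618/0.6000 = 0.7697
Terminal stock prices: S_uuu = 224.6, S_uud = 112.3, S_udd = 56.16, S_ddd = 28.08
Terminal payoffs (K − S): max(-82.64, 0) = 0, max(29.68, 0) = 29.68, max(85.84, 0) = 85.84, max(113.9, 0) = 113.9
Node uu (S = 187.2): V_uu = e^(−0.06)·[0.7697·0.0000 + 0.2303·29.6800] = 6.4365
Node ud (S = 93.6): V_ud = e^(−0.06)·[0.7697·29.6800 + 0.2303·85.8400] = 40.1306
Node dd (S = 46.8): V_dd = e^(−0.06)·[0.7697·85.8400 + 0.2303·113.9200] = 86.9306
Node u (S = 156): V_u = e^(−0.06)·[0.7697·6.4365 + 0.2303·40.1306] = 13.3686
Node d (S = 78): V_d = e^(−0.06)·[0.7697·40.1306 + 0.2303·86.9306] = 47.9427
Node 0 (S = 130): V_0 = e^(−0.06)·[0.7697·13.3686 + 0.2303·47.9427] = 20.0879

$20.09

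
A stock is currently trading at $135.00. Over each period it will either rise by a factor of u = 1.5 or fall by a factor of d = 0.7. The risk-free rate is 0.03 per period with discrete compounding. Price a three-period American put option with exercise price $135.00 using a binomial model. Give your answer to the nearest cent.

$31.72

Risk-neutral probability p = (1 + 0.03 − 0.7)/(1.5 − 0.7) = 0.3300/0.8000 = 0.4125
Terminal stock prices: S_uuu = 455.6, S_uud = 212.6, S_udd = 99.22, S_ddd = 46.3
Terminal payoffs (K − S): max(-320.6, 0) = 0, max(-77.62, 0) = 0, max(35.78, 0) = 35.78, max(88.7, 0) = 88.7
Node uu (S = 303.8): continuation = 1/1.03·[0.4125·0.0000 + 0.5875·0.0000] = 0.0000; exercise value = 0.0000 ≤ continuation, so V_uu = 0.0000
Node ud (S = 141.8): continuation = 1/1.03·[0.4125·0.0000 + 0.5875·35.7750] = 20.4056; exercise value = 0.0000 ≤ continuation, so V_ud = 20.4056
Node dd (S = 66.15): continuation = 1/1.03·[0.4125·35.7750 + 0.5875·88.6950] = 64.9180; exercise value = 68.8500 > continuation, so V_dd = 68.8500 (exercise)
Node u (S = 202.5): continuation = 1/1.03·[0.4125·0.0000 + 0.5875·20.4056] = 11.6391; exercise value = 0.0000 ≤ continuation, so V_u = 11.6391
Node d (S = 94.5): continuation = 1/1.03·[0.4125·20.4056 + 0.5875·68.8500] = 47.4434; exercise value = 40.5000 ≤ continuation, so V_d = 47.4434
Node 0 (S = 135): continuation = 1/1.03·[0.4125·11.6391 + 0.5875·47.4434] = 31.7225; exercise value = 0.0000 ≤ continuation, so V_0 = 31.7225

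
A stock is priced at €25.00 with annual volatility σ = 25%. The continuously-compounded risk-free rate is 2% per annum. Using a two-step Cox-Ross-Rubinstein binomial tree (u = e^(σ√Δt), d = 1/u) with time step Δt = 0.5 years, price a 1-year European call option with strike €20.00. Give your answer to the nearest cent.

CRR parameters: u = e^(σ√Δt) = e^(0.25·√0.5) = 1.1934, d = 1/u = 0.8380
Per-period rate: rΔt = 0.02·0.5 = 0.01, so R = e^0.01 = 1.0101
Risk-neutral probability p = (e^0.01 − 0.8380)/(1.1934 − 0.8380) = 0.1721/0.3554 = 0.4842
Terminal stock prices: S_uu = 35.6, S_ud = 25, S_dd = 17.55
Terminal payoffs (S − K): max(15.6, 0) = 15.6, max(5, 0) = 5, max(-2.445, 0) = 0
Node u (S = 29.83): V_u = e^(−0.01)·[0.4842·15.6030 + 0.5158·5.0000] = 10.0331
Node d (S = 20.95): V_d = e^(−0.01)·[0.4842·5.0000 + 0.5158·0.0000] = 2.3969
Node 0 (S = 25): V_0 = e^(−0.01)·[0.4842·10.0331 + 0.5158·2.3969] = 6.0337

€6.03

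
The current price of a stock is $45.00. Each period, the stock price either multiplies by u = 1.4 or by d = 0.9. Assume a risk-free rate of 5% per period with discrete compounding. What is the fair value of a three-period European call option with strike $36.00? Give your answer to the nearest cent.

Risk-neutral probability p = (1 + 0.05 − 0.9)/(1.4 − 0.9) = 0.1500/0.5000 = 0.3000
Terminal stock prices: S_uuu = 123.5, S_uud = 79.38, S_udd = 51.03, S_ddd = 32.81
Terminal payoffs (S − K): max(87.48, 0) = 87.48, max(43.38, 0) = 43.38, max(15.03, 0) = 15.03, max(-3.195, 0) = 0
Node uu (S = 88.2): V_uu = 1/1.05·[0.3000·87.4800 + 0.7000·43.3800] = 53.9143
Node ud (S = 56.7): V_ud = 1/1.05·[0.3000·43.3800 + 0.7000·15.0300] = 22.4143
Node dd (S = 36.45): V_dd = 1/1.05·[0.3000·15.0300 + 0.7000·0.0000] = 4.2943
Node u (S = 63): V_u = 1/1.05·[0.3000·53.9143 + 0.7000·22.4143] = 30.3469
Node d (S = 40.5): V_d = 1/1.05·[0.3000·22.4143 + 0.7000·4.2943] = 9.2669
Node 0 (S = 45): V_0 = 1/1.05·[0.3000·30.3469 + 0.7000·9.2669] = 14.8485

$14.85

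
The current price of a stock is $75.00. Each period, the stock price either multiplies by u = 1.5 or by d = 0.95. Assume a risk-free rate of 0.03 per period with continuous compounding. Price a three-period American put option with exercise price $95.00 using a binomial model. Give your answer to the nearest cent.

$20.00

Risk-neutral probability p = (e^0.03 − 0.95)/(1.5 − 0.95) = 0.0805/0.5500 = 0.1463
Terminal stock prices: S_uuu = 253.1, S_uud = 160.3, S_udd = 101.5, S_ddd = 64.3
Terminal payoffs (K − S): max(-158.1, 0) = 0, max(-65.31, 0) = 0, max(-6.531, 0) = 0, max(30.7, 0) = 30.7
Node uu (S = 168.8): continuation = e^(−0.03)·[0.1463·0.0000 + 0.8537·0.0000] = 0.0000; exercise value = 0.0000 ≤ continuation, so V_uu = 0.0000
Node ud (S = 106.9): continuation = e^(−0.03)·[0.1463·0.0000 + 0.8537·0.0000] = 0.0000; exercise value = 0.0000 ≤ continuation, so V_ud = 0.0000
Node dd (S = 67.69): continuation = e^(−0.03)·[0.1463·0.0000 + 0.8537·30.6969] = 25.4320; exercise value = 27.3125 > continuation, so V_dd = 27.3125 (exercise)
Node u (S = 112.5): continuation = e^(−0.03)·[0.1463·0.0000 + 0.8537·0.0000] = 0.0000; exercise value = 0.0000 ≤ continuation, so V_u = 0.0000
Node d (S = 71.25): continuation = e^(−0.03)·[0.1463·0.0000 + 0.8537·27.3125] = 22.6281; exercise value = 23.7500 > continuation, so V_d = 23.7500 (exercise)
Node 0 (S = 75): continuation = e^(−0.03)·[0.1463·0.0000 + 0.8537·23.7500] = 19.6766; exercise value = 20.0000 > continuation, so V_0 = 20.0000 (exercise)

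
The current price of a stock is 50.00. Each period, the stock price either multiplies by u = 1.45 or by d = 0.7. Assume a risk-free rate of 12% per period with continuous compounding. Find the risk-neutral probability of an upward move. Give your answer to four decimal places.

p = 0.5700

Risk-neutral probability p = (e^0.12 − 0.7)/(1.45 − 0.7) = 0.4275/0.7500 = 0.5700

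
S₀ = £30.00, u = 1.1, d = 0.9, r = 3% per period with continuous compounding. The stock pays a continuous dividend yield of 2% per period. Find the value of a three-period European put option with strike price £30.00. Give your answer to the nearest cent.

£1.67

Per-period risk-free factor R = e^0.03 = 1.0305; dividend-adjusted growth = e^(0.03−0.02) = 1.0101.
Risk-neutral probability p = (1.0101 − 0.9)/(1.1 − 0.9) = 0.1101/0.2000 = 0.5503
Terminal stock prices: S_uuu = 39.93, S_uud = 32.67, S_udd = 26.73, S_ddd = 21.87
Terminal payoffs (K − S): max(-9.93, 0) = 0, max(-2.67, 0) = 0, max(3.27, 0) = 3.27, max(8.13, 0) = 8.13
Node uu (S = 36.3): V_uu = e^(−0.03)·[0.5503·0.0000 + 0.4497·0.0000] = 0.0000
Node ud (S = 29.7): V_ud = e^(−0.03)·[0.5503·0.0000 + 0.4497·3.2700] = 1.4272
Node dd (S = 24.3): V_dd = e^(−0.03)·[0.5503·3.2700 + 0.4497·8.1300] = 5.2945
Node u (S = 33): V_u = e^(−0.03)·[0.5503·0.0000 + 0.4497·1.4272] = 0.6229
Node d (S = 27): V_d = e^(−0.03)·[0.5503·1.4272 + 0.4497·5.2945] = 3.0730
Node 0 (S = 30): V_0 = e^(−0.03)·[0.5503·0.6229 + 0.4497·3.0730] = 1.6738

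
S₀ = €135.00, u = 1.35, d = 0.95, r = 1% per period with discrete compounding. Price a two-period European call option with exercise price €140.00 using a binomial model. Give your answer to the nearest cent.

€10.62

Risk-neutral probability p = (1 + 0.01 − 0.95)/(1.35 − 0.95) = 0.0600/0.4000 = 0.1500
Terminal stock prices: S_uu = 246, S_ud = 173.1, S_dd = 121.8
Terminal payoffs (S − K): max(106, 0) = 106, max(33.14, 0) = 33.14, max(-18.16, 0) = 0
Node u (S = 182.2): V_u = 1/1.01·[0.1500·106.0375 + 0.8500·33.1375] = 43.6361
Node d (S = 128.2): V_d = 1/1.01·[0.1500·33.1375 + 0.8500·0.0000] = 4.9214
Node 0 (S = 135): V_0 = 1/1.01·[0.1500·43.6361 + 0.8500·4.9214] = 10.6224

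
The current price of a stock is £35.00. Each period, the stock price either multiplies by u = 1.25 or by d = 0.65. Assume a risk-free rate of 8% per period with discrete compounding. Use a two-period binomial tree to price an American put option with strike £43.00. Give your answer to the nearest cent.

£8.00

Risk-neutral probability p = (1 + 0.08 − 0.65)/(1.25 − 0.65) = 0.4300/0.6000 = 0.7167
Terminal stock prices: S_uu = 54.69, S_ud = 28.44, S_dd = 14.79
Terminal payoffs (K − S): max(-11.69, 0) = 0, max(14.56, 0) = 14.56, max(28.21, 0) = 28.21
Node u (S = 43.75): continuation = 1/1.08·[0.7167·0.0000 + 0.2833·14.5625] = 3.8204; exercise value = 0.0000 ≤ continuation, so V_u = 3.8204
Node d (S = 22.75): continuation = 1/1.08·[0.7167·14.5625 + 0.2833·28.2125] = 17.0648; exercise value = 20.2500 > continuation, so V_d = 20.2500 (exercise)
Node 0 (S = 35): continuation = 1/1.08·[0.7167·3.8204 + 0.2833·20.2500] = 7.8476; exercise value = 8.0000 > continuation, so V_0 = 8.0000 (exercise)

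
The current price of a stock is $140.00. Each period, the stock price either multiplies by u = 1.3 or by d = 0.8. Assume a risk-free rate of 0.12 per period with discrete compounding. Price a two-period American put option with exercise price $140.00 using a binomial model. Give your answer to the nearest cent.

$9.00

Risk-neutral probability p = (1 + 0.12 − 0.8)/(1.3 − 0.8) = 0.3200/0.5000 = 0.6400
Terminal stock prices: S_uu = 236.6, S_ud = 145.6, S_dd = 89.6
Terminal payoffs (K − S): max(-96.6, 0) = 0, max(-5.6, 0) = 0, max(50.4, 0) = 50.4
Node u (S = 182): continuation = 1/1.12·[0.6400·0.0000 + 0.3600·0.0000] = 0.0000; exercise value = 0.0000 ≤ continuation, so V_u = 0.0000
Node d (S = 112): continuation = 1/1.12·[0.6400·0.0000 + 0.3600·50.4000] = 16.2000; exercise value = 28.0000 > continuation, so V_d = 28.0000 (exercise)
Node 0 (S = 140): continuation = 1/1.12·[0.6400·0.0000 + 0.3600·28.0000] = 9.0000; exercise value = 0.0000 ≤ continuation, so V_0 = 9.0000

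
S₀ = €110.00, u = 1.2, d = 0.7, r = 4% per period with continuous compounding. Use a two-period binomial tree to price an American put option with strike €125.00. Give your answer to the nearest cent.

€21.21

Risk-neutral probability p = (e^0.04 − 0.7)/(1.2 − 0.7) = 0.3408/0.5000 = 0.6816
Terminal stock prices: S_uu = 158.4, S_ud = 92.4, S_dd = 53.9
Terminal payoffs (K − S): max(-33.4, 0) = 0, max(32.6, 0) = 32.6, max(71.1, 0) = 71.1
Node u (S = 132): continuation = e^(−0.04)·[0.6816·0.0000 + 0.3184·32.6000] = 9.9722; exercise value = 0.0000 ≤ continuation, so V_u = 9.9722
Node d (S = 77): continuation = e^(−0.04)·[0.6816·32.6000 + 0.3184·71.1000] = 43.0987; exercise value = 48.0000 > continuation, so V_d = 48.0000 (exercise)
Node 0 (S = 110): continuation = e^(−0.04)·[0.6816·9.9722 + 0.3184·48.0000] = 21.2137; exercise value = 15.0000 ≤ continuation, so V_0 = 21.2137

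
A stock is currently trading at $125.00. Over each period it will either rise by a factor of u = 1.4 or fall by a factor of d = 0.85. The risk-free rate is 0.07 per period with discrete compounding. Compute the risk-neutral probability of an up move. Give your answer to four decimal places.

Risk-neutral probability p = (1 + 0.07 − 0.85)/(1.4 − 0.85) = 0.2200/0.5500 = 0.4000

p = 0.4000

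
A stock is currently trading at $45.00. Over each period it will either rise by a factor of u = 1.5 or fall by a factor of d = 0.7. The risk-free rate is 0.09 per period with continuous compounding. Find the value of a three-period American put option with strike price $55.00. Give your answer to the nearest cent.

Risk-neutral probability p = (e^0.09 − 0.7)/(1.5 − 0.7) = 0.3942/0.8000 = 0.4927
Terminal stock prices: S_uuu = 151.9, S_uud = 70.88, S_udd = 33.07, S_ddd = 15.43
Terminal payoffs (K − S): max(-96.88, 0) = 0, max(-15.88, 0) = 0, max(21.93, 0) = 21.93, max(39.57, 0) = 39.57
Node uu (S = 101.2): continuation = e^(−0.09)·[0.4927·0.0000 + 0.5073·0.0000] = 0.0000; exercise value = 0.0000 ≤ continuation, so V_uu = 0.0000
Node ud (S = 47.25): continuation = e^(−0.09)·[0.4927·0.0000 + 0.5073·21.9250] = 10.1649; exercise value = 7.7500 ≤ continuation, so V_ud = 10.1649
Node dd (S = 22.05): continuation = e^(−0.09)·[0.4927·21.9250 + 0.5073·39.5650] = 28.2162; exercise value = 32.9500 > continuation, so V_dd = 32.9500 (exercise)
Node u (S = 67.5): continuation = e^(−0.09)·[0.4927·0.0000 + 0.5073·10.1649] = 4.7127; exercise value = 0.0000 ≤ continuation, so V_u = 4.7127
Node d (S = 31.5): continuation = e^(−0.09)·[0.4927·10.1649 + 0.5073·32.9500] = 19.8537; exercise value = 23.5000 > continuation, so V_d = 23.5000 (exercise)
Node 0 (S = 45): continuation = e^(−0.09)·[0.4927·4.7127 + 0.5073·23.5000] = 13.0173; exercise value = 10.0000 ≤ continuation, so V_0 = 13.0173

$13.02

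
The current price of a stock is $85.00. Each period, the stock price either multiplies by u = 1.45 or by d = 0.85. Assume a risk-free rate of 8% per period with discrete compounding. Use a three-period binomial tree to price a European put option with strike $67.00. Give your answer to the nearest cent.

Risk-neutral probability p = (1 + 0.08 − 0.85)/(1.45 − 0.85) = 0.2300/0.6000 = 0.3833
Terminal stock prices: S_uuu = 259.1, S_uud = 151.9, S_udd = 89.05, S_ddd = 52.2
Terminal payoffs (K − S): max(-192.1, 0) = 0, max(-84.91, 0) = 0, max(-22.05, 0) = 0, max(14.8, 0) = 14.8
Node uu (S = 178.7): V_uu = 1/1.08·[0.3833·0.0000 + 0.6167·0.0000] = 0.0000
Node ud (S = 104.8): V_ud = 1/1.08·[0.3833·0.0000 + 0.6167·0.0000] = 0.0000
Node dd (S = 61.41): V_dd = 1/1.08·[0.3833·0.0000 + 0.6167·14.7994] = 8.4503
Node u (S = 123.2): V_u = 1/1.08·[0.3833·0.0000 + 0.6167·0.0000] = 0.0000
Node d (S = 72.25): V_d = 1/1.08·[0.3833·0.0000 + 0.6167·8.4503] = 4.8250
Node 0 (S = 85): V_0 = 1/1.08·[0.3833·0.0000 + 0.6167·4.8250] = 2.7550

$2.76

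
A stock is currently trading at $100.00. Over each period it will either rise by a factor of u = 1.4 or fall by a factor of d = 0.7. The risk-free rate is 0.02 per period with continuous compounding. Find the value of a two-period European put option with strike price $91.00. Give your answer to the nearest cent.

$11.88

Risk-neutral probability p = (e^0.02 − 0.7)/(1.4 − 0.7) = 0.3202/0.7000 = 0.4574
Terminal stock prices: S_uu = 196, S_ud = 98, S_dd = 49
Terminal payoffs (K − S): max(-105, 0) = 0, max(-7, 0) = 0, max(42, 0) = 42
Node u (S = 140): V_u = e^(−0.02)·[0.4574·0.0000 + 0.5426·0.0000] = 0.0000
Node d (S = 70): V_d = e^(−0.02)·[0.4574·0.0000 + 0.5426·42.0000] = 22.3367
Node 0 (S = 100): V_0 = e^(−0.02)·[0.4574·0.0000 + 0.5426·22.3367] = 11.8792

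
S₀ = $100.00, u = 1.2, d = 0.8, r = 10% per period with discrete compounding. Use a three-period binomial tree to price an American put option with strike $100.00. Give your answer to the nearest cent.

$5.36

Risk-neutral probability p = (1 + 0.1 − 0.8)/(1.2 − 0.8) = 0.3000/0.4000 = 0.7500
Terminal stock prices: S_uuu = 172.8, S_uud = 115.2, S_udd = 76.8, S_ddd = 51.2
Terminal payoffs (K − S): max(-72.8, 0) = 0, max(-15.2, 0) = 0, max(23.2, 0) = 23.2, max(48.8, 0) = 48.8
Node uu (S = 144): continuation = 1/1.1·[0.7500·0.0000 + 0.2500·0.0000] = 0.0000; exercise value = 0.0000 ≤ continuation, so V_uu = 0.0000
Node ud (S = 96): continuation = 1/1.1·[0.7500·0.0000 + 0.2500·23.2000] = 5.2727; exercise value = 4.0000 ≤ continuation, so V_ud = 5.2727
Node dd (S = 64): continuation = 1/1.1·[0.7500·23.2000 + 0.2500·48.8000] = 26.9091; exercise value = 36.0000 > continuation, so V_dd = 36.0000 (exercise)
Node u (S = 120): continuation = 1/1.1·[0.7500·0.0000 + 0.2500·5.2727] = 1.1983; exercise value = 0.0000 ≤ continuation, so V_u = 1.1983
Node d (S = 80): continuation = 1/1.1·[0.7500·5.2727 + 0.2500·36.0000] = 11.7769; exercise value = 20.0000 > continuation, so V_d = 20.0000 (exercise)
Node 0 (S = 100): continuation = 1/1.1·[0.7500·1.1983 + 0.2500·20.0000] = 5.3625; exercise value = 0.0000 ≤ continuation, so V_0 = 5.3625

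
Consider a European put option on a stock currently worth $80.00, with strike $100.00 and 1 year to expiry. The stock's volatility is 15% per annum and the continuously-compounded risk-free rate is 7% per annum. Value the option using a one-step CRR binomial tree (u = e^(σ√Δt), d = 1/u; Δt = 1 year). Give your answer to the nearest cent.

$13.24

CRR parameters: u = e^(σ√Δt) = e^(0.15·√1) = 1.1618, d = 1/u = 0.8607
Per-period rate: rΔt = 0.07·1 = 0.07, so R = e^0.07 = 1.0725
Risk-neutral probability p = (e^0.07 − 0.8607)/(1.1618 − 0.8607) = 0.2118/0.3011 = 0.7034
Terminal stock prices: S_u = 92.95, S_d = 68.86
Terminal payoffs (K − S): max(7.053, 0) = 7.053, max(31.14, 0) = 31.14
Node 0 (S = 80): V_0 = e^(−0.07)·[0.7034·7.0533 + 0.2966·31.1434] = 13.2394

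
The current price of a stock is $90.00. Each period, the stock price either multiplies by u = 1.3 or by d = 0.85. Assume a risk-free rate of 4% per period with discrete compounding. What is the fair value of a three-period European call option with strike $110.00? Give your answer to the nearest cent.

$11.17

Risk-neutral probability p = (1 + 0.04 − 0.85)/(1.3 − 0.85) = 0.1900/0.4500 = 0.4222
Terminal stock prices: S_uuu = 197.7, S_uud = 129.3, S_udd = 84.53, S_ddd = 55.27
Terminal payoffs (S − K): max(87.73, 0) = 87.73, max(19.29, 0) = 19.29, max(-25.47, 0) = 0, max(-54.73, 0) = 0
Node uu (S = 152.1): V_uu = 1/1.04·[0.4222·87.7300 + 0.5778·19.2850] = 46.3308
Node ud (S = 99.45): V_ud = 1/1.04·[0.4222·19.2850 + 0.5778·0.0000] = 7.8294
Node dd (S = 65.02): V_dd = 1/1.04·[0.4222·0.0000 + 0.5778·0.0000] = 0.0000
Node u (S = 117): V_u = 1/1.04·[0.4222·46.3308 + 0.5778·7.8294] = 23.1592
Node d (S = 76.5): V_d = 1/1.04·[0.4222·7.8294 + 0.5778·0.0000] = 3.1786
Node 0 (S = 90): V_0 = 1/1.04·[0.4222·23.1592 + 0.5778·3.1786] = 11.1681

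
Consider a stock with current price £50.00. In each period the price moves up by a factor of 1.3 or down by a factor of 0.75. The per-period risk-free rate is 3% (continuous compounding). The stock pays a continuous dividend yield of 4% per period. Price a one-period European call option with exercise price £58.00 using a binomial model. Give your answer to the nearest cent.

Per-period risk-free factor R = e^0.03 = 1.0305; dividend-adjusted growth = e^(0.03−0.04) = 0.9900.
Risk-neutral probability p = (0.9900 − 0.75)/(1.3 − 0.75) = 0.2400/0.5500 = 0.4365
Terminal stock prices: S_u = 65, S_d = 37.5
Terminal payoffs (S − K): max(7, 0) = 7, max(-20.5, 0) = 0
Node 0 (S = 50): V_0 = e^(−0.03)·[0.4365·7.0000 + 0.5635·0.0000] = 2.9649

£2.96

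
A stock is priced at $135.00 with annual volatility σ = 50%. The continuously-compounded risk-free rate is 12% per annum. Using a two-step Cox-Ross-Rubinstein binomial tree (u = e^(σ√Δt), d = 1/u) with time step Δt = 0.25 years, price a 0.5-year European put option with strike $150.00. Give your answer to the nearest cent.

CRR parameters: u = e^(σ√Δt) = e^(0.5·√0.25) = 1.2840, d = 1/u = 0.7788
Per-period rate: rΔt = 0.12·0.25 = 0.03, so R = e^0.03 = 1.0305
Risk-neutral probability p = (e^0.03 − 0.7788)/(1.2840 − 0.7788) = 0.2517/0.5052 = 0.4981
Terminal stock prices: S_uu = 222.6, S_ud = 135, S_dd = 81.88
Terminal payoffs (K − S): max(-72.58, 0) = 0, max(15, 0) = 15, max(68.12, 0) = 68.12
Node u (S = 173.3): V_u = e^(−0.03)·[0.4981·0.0000 + 0.5019·15.0000] = 7.3060
Node d (S = 105.1): V_d = e^(−0.03)·[0.4981·15.0000 + 0.5019·68.1184] = 40.4287
Node 0 (S = 135): V_0 = e^(−0.03)·[0.4981·7.3060 + 0.5019·40.4287] = 23.2229

$23.22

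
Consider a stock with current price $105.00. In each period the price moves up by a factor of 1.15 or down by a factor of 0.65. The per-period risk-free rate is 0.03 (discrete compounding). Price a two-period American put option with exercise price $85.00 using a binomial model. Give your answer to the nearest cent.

Risk-neutral probability p = (1 + 0.03 − 0.65)/(1.15 − 0.65) = 0.3800/0.5000 = 0.7600
Terminal stock prices: S_uu = 138.9, S_ud = 78.49, S_dd = 44.36
Terminal payoffs (K − S): max(-53.86, 0) = 0, max(6.513, 0) = 6.513, max(40.64, 0) = 40.64
Node u (S = 120.7): continuation = 1/1.03·[0.7600·0.0000 + 0.2400·6.5125] = 1.5175; exercise value = 0.0000 ≤ continuation, so V_u = 1.5175
Node d (S = 68.25): continuation = 1/1.03·[0.7600·6.5125 + 0.2400·40.6375] = 14.2743; exercise value = 16.7500 > continuation, so V_d = 16.7500 (exercise)
Node 0 (S = 105): continuation = 1/1.03·[0.7600·1.5175 + 0.2400·16.7500] = 5.0226; exercise value = 0.0000 ≤ continuation, so V_0 = 5.0226

$5.02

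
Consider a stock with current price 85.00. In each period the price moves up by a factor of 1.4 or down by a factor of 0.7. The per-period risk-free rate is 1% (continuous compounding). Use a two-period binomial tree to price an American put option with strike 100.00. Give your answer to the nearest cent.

Risk-neutral probability p = (e^0.01 − 0.7)/(1.4 − 0.7) = 0.3101/0.7000 = 0.4429
Terminal stock prices: S_uu = 166.6, S_ud = 83.3, S_dd = 41.65
Terminal payoffs (K − S): max(-66.6, 0) = 0, max(16.7, 0) = 16.7, max(58.35, 0) = 58.35
Node u (S = 119): continuation = e^(−0.01)·[0.4429·0.0000 + 0.5571·16.7000] = 9.2105; exercise value = 0.0000 ≤ continuation, so V_u = 9.2105
Node d (S = 59.5): continuation = e^(−0.01)·[0.4429·16.7000 + 0.5571·58.3500] = 39.5050; exercise value = 40.5000 > continuation, so V_d = 40.5000 (exercise)
Node 0 (S = 85): continuation = e^(−0.01)·[0.4429·9.2105 + 0.5571·40.5000] = 26.3759; exercise value = 15.0000 ≤ continuation, so V_0 = 26.3759

26.38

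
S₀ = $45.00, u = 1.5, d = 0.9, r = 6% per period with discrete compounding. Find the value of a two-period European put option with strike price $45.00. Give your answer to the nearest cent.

Risk-neutral probability p = (1 + 0.06 − 0.9)/(1.5 − 0.9) = 0.1600/0.6000 = 0.2667
Terminal stock prices: S_uu = 101.2, S_ud = 60.75, S_dd = 36.45
Terminal payoffs (K − S): max(-56.25, 0) = 0, max(-15.75, 0) = 0, max(8.55, 0) = 8.55
Node u (S = 67.5): V_u = 1/1.06·[0.2667·0.0000 + 0.7333·0.0000] = 0.0000
Node d (S = 40.5): V_d = 1/1.06·[0.2667·0.0000 + 0.7333·8.5500] = 5.9151
Node 0 (S = 45): V_0 = 1/1.06·[0.2667·0.0000 + 0.7333·5.9151] = 4.0922

$4.09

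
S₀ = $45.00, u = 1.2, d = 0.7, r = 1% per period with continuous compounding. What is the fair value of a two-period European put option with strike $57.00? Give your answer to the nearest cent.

$13.81

Risk-neutral probability p = (e^0.01 − 0.7)/(1.2 − 0.7) = 0.3101/0.5000 = 0.6201
Terminal stock prices: S_uu = 64.8, S_ud = 37.8, S_dd = 22.05
Terminal payoffs (K − S): max(-7.8, 0) = 0, max(19.2, 0) = 19.2, max(34.95, 0) = 34.95
Node u (S = 54): V_u = e^(−0.01)·[0.6201·0.0000 + 0.3799·19.2000] = 7.2215
Node d (S = 31.5): V_d = e^(−0.01)·[0.6201·19.2000 + 0.3799·34.9500] = 24.9328
Node 0 (S = 45): V_0 = e^(−0.01)·[0.6201·7.2215 + 0.3799·24.9328] = 13.8112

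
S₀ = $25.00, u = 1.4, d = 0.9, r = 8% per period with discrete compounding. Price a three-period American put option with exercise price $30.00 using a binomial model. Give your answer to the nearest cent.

$5.00

Risk-neutral probability p = (1 + 0.08 − 0.9)/(1.4 − 0.9) = 0.1800/0.5000 = 0.3600
Terminal stock prices: S_uuu = 68.6, S_uud = 44.1, S_udd = 28.35, S_ddd = 18.23
Terminal payoffs (K − S): max(-38.6, 0) = 0, max(-14.1, 0) = 0, max(1.65, 0) = 1.65, max(11.77, 0) = 11.77
Node uu (S = 49): continuation = 1/1.08·[0.3600·0.0000 + 0.6400·0.0000] = 0.0000; exercise value = 0.0000 ≤ continuation, so V_uu = 0.0000
Node ud (S = 31.5): continuation = 1/1.08·[0.3600·0.0000 + 0.6400·1.6500] = 0.9778; exercise value = 0.0000 ≤ continuation, so V_ud = 0.9778
Node dd (S = 20.25): continuation = 1/1.08·[0.3600·1.6500 + 0.6400·11.7750] = 7.5278; exercise value = 9.7500 > continuation, so V_dd = 9.7500 (exercise)
Node u (S = 35): continuation = 1/1.08·[0.3600·0.0000 + 0.6400·0.9778] = 0.5794; exercise value = 0.0000 ≤ continuation, so V_u = 0.5794
Node d (S = 22.5): continuation = 1/1.08·[0.3600·0.9778 + 0.6400·9.7500] = 6.1037; exercise value = 7.5000 > continuation, so V_d = 7.5000 (exercise)
Node 0 (S = 25): continuation = 1/1.08·[0.3600·0.5794 + 0.6400·7.5000] = 4.6376; exercise value = 5.0000 > continuation, so V_0 = 5.0000 (exercise)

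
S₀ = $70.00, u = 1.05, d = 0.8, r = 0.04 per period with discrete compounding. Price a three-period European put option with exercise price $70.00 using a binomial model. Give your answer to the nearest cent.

Risk-neutral probability p = (1 + 0.04 − 0.8)/(1.05 − 0.8) = 0.2400/0.2500 = 0.9600
Terminal stock prices: S_uuu = 81.03, S_uud = 61.74, S_udd = 47.04, S_ddd = 35.84
Terminal payoffs (K − S): max(-11.03, 0) = 0, max(8.26, 0) = 8.26, max(22.96, 0) = 22.96, max(34.16, 0) = 34.16
Node uu (S = 77.17): V_uu = 1/1.04·[0.9600·0.0000 + 0.0400·8.2600] = 0.3177
Node ud (S = 58.8): V_ud = 1/1.04·[0.9600·8.2600 + 0.0400·22.9600] = 8.5077
Node dd (S = 44.8): V_dd = 1/1.04·[0.9600·22.9600 + 0.0400·34.1600] = 22.5077
Node u (S = 73.5): V_u = 1/1.04·[0.9600·0.3177 + 0.0400·8.5077] = 0.6205
Node d (S = 56): V_d = 1/1.04·[0.9600·8.5077 + 0.0400·22.5077] = 8.7189
Node 0 (S = 70): V_0 = 1/1.04·[0.9600·0.6205 + 0.0400·8.7189] = 0.9081

$0.91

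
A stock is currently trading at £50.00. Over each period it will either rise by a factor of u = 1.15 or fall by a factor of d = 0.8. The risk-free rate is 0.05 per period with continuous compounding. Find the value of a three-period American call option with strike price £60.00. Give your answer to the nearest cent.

Risk-neutral probability p = (e^0.05 − 0.8)/(1.15 − 0.8) = 0.2513/0.3500 = 0.7179
Terminal stock prices: S_uuu = 76.04, S_uud = 52.9, S_udd = 36.8, S_ddd = 25.6
Terminal payoffs (S − K): max(16.04, 0) = 16.04, max(-7.1, 0) = 0, max(-23.2, 0) = 0, max(-34.4, 0) = 0
Node uu (S = 66.12): continuation = e^(−0.05)·[0.7179·16.0437 + 0.2821·0.0000] = 10.9563; exercise value = 6.1250 ≤ continuation, so V_uu = 10.9563
Node ud (S = 46): continuation = e^(−0.05)·[0.7179·0.0000 + 0.2821·0.0000] = 0.0000; exercise value = 0.0000 ≤ continuation, so V_ud = 0.0000
Node dd (S = 32): continuation = e^(−0.05)·[0.7179·0.0000 + 0.2821·0.0000] = 0.0000; exercise value = 0.0000 ≤ continuation, so V_dd = 0.0000
Node u (S = 57.5): continuation = e^(−0.05)·[0.7179·10.9563 + 0.2821·0.0000] = 7.4821; exercise value = 0.0000 ≤ continuation, so V_u = 7.4821
Node d (S = 40): continuation = e^(−0.05)·[0.7179·0.0000 + 0.2821·0.0000] = 0.0000; exercise value = 0.0000 ≤ continuation, so V_d = 0.0000
Node 0 (S = 50): continuation = e^(−0.05)·[0.7179·7.4821 + 0.2821·0.0000] = 5.1096; exercise value = 0.0000 ≤ continuation, so V_0 = 5.1096

£5.11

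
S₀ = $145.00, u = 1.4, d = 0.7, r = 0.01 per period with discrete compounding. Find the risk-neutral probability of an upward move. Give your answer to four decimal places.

Risk-neutral probability p = (1 + 0.01 − 0.7)/(1.4 − 0.7) = 0.3100/0.7000 = 0.4429

p = 0.4429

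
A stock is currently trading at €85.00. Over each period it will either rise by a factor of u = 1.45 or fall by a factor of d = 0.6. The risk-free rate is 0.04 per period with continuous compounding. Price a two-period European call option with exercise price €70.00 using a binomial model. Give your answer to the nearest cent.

Risk-neutral probability p = (e^0.04 − 0.6)/(1.45 − 0.6) = 0.4408/0.8500 = 0.5186
Terminal stock prices: S_uu = 178.7, S_ud = 73.95, S_dd = 30.6
Terminal payoffs (S − K): max(108.7, 0) = 108.7, max(3.95, 0) = 3.95, max(-39.4, 0) = 0
Node u (S = 123.2): V_u = e^(−0.04)·[0.5186·108.7125 + 0.4814·3.9500] = 55.9947
Node d (S = 51): V_d = e^(−0.04)·[0.5186·3.9500 + 0.4814·0.0000] = 1.9682
Node 0 (S = 85): V_0 = e^(−0.04)·[0.5186·55.9947 + 0.4814·1.9682] = 28.8106

€28.81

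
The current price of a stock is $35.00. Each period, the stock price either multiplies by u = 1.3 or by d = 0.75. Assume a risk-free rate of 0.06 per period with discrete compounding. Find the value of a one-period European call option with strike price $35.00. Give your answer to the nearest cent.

$5.58

Risk-neutral probability p = (1 + 0.06 − 0.75)/(1.3 − 0.75) = 0.3100/0.5500 = 0.5636
Terminal stock prices: S_u = 45.5, S_d = 26.25
Terminal payoffs (S − K): max(10.5, 0) = 10.5, max(-8.75, 0) = 0
Node 0 (S = 35): V_0 = 1/1.06·[0.5636·10.5000 + 0.4364·0.0000] = 5.5832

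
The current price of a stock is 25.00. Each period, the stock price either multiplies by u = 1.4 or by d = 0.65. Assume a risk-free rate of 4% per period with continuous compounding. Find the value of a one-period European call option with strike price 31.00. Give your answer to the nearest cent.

Risk-neutral probability p = (e^0.04 − 0.65)/(1.4 − 0.65) = 0.3908/0.7500 = 0.5211
Terminal stock prices: S_u = 35, S_d = 16.25
Terminal payoffs (S − K): max(4, 0) = 4, max(-14.75, 0) = 0
Node 0 (S = 25): V_0 = e^(−0.04)·[0.5211·4.0000 + 0.4789·0.0000] = 2.0026

2.00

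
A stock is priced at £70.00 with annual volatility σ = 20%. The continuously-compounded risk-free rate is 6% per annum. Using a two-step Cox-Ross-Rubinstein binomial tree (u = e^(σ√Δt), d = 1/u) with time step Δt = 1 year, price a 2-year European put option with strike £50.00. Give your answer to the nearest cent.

£0.43

CRR parameters: u = e^(σ√Δt) = e^(0.2·√1) = 1.2214, d = 1/u = 0.8187
Per-period rate: rΔt = 0.06·1 = 0.06, so R = e^0.06 = 1.0618
Risk-neutral probability p = (e^0.06 − 0.8187)/(1.2214 − 0.8187) = 0.2431/0.4027 = 0.6037
Terminal stock prices: S_uu = 104.4, S_ud = 70, S_dd = 46.92
Terminal payoffs (K − S): max(-54.43, 0) = 0, max(-20, 0) = 0, max(3.078, 0) = 3.078
Node u (S = 85.5): V_u = e^(−0.06)·[0.6037·0.0000 + 0.3963·0.0000] = 0.0000
Node d (S = 57.31): V_d = e^(−0.06)·[0.6037·0.0000 + 0.3963·3.0776] = 1.1485
Node 0 (S = 70): V_0 = e^(−0.06)·[0.6037·0.0000 + 0.3963·1.1485] = 0.4286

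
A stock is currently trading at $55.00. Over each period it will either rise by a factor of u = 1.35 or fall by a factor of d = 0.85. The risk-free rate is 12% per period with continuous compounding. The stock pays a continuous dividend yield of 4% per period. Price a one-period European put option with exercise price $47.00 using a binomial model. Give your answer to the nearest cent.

Per-period risk-free factor R = e^0.12 = 1.1275; dividend-adjusted growth = e^(0.12−0.04) = 1.0833.
Risk-neutral probability p = (1.0833 − 0.85)/(1.35 − 0.85) = 0.2333/0.5000 = 0.4666
Terminal stock prices: S_u = 74.25, S_d = 46.75
Terminal payoffs (K − S): max(-27.25, 0) = 0, max(0.25, 0) = 0.25
Node 0 (S = 55): V_0 = e^(−0.12)·[0.4666·0.0000 + 0.5334·0.2500] = 0.1183

$0.12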